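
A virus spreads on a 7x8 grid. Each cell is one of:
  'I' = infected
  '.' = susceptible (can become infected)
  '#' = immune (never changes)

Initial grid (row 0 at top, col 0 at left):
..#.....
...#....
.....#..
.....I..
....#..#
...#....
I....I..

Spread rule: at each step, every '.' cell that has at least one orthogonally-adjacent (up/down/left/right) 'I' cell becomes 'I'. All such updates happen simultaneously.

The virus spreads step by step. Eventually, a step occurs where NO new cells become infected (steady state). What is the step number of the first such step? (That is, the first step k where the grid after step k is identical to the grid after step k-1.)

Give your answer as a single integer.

Step 0 (initial): 3 infected
Step 1: +8 new -> 11 infected
Step 2: +12 new -> 23 infected
Step 3: +10 new -> 33 infected
Step 4: +8 new -> 41 infected
Step 5: +6 new -> 47 infected
Step 6: +2 new -> 49 infected
Step 7: +1 new -> 50 infected
Step 8: +0 new -> 50 infected

Answer: 8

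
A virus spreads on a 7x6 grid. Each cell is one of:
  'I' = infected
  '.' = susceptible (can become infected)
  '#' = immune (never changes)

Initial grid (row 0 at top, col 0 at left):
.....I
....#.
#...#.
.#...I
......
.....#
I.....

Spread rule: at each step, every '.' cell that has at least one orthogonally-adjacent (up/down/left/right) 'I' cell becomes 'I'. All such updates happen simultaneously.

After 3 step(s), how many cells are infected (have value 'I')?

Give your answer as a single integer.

Step 0 (initial): 3 infected
Step 1: +7 new -> 10 infected
Step 2: +6 new -> 16 infected
Step 3: +10 new -> 26 infected

Answer: 26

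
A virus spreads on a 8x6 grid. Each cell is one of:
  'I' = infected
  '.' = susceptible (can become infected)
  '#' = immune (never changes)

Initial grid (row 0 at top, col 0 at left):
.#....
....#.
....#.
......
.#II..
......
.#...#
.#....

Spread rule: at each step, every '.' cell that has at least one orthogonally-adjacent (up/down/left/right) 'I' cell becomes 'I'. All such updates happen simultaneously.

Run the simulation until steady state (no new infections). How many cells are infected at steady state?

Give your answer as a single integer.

Answer: 41

Derivation:
Step 0 (initial): 2 infected
Step 1: +5 new -> 7 infected
Step 2: +9 new -> 16 infected
Step 3: +10 new -> 26 infected
Step 4: +8 new -> 34 infected
Step 5: +5 new -> 39 infected
Step 6: +2 new -> 41 infected
Step 7: +0 new -> 41 infected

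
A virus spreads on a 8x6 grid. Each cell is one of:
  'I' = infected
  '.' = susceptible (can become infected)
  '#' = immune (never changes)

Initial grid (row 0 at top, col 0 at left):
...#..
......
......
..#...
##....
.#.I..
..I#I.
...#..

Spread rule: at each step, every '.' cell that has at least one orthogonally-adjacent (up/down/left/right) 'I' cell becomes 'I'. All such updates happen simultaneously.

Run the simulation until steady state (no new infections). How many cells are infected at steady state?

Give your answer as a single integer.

Answer: 41

Derivation:
Step 0 (initial): 3 infected
Step 1: +7 new -> 10 infected
Step 2: +7 new -> 17 infected
Step 3: +5 new -> 22 infected
Step 4: +4 new -> 26 infected
Step 5: +4 new -> 30 infected
Step 6: +6 new -> 36 infected
Step 7: +4 new -> 40 infected
Step 8: +1 new -> 41 infected
Step 9: +0 new -> 41 infected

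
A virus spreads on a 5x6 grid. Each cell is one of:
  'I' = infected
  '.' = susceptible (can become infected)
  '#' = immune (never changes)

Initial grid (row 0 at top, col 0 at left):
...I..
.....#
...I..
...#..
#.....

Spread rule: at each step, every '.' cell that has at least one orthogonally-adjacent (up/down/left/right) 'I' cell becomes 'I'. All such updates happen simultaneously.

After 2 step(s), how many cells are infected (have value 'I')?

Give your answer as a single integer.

Answer: 15

Derivation:
Step 0 (initial): 2 infected
Step 1: +5 new -> 7 infected
Step 2: +8 new -> 15 infected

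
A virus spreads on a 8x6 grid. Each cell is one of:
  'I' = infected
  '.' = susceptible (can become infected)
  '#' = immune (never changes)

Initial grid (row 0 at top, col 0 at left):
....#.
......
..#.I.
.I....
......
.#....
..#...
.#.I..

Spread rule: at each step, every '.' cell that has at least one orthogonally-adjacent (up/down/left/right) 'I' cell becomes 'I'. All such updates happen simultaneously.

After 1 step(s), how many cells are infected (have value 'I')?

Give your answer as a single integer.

Step 0 (initial): 3 infected
Step 1: +11 new -> 14 infected

Answer: 14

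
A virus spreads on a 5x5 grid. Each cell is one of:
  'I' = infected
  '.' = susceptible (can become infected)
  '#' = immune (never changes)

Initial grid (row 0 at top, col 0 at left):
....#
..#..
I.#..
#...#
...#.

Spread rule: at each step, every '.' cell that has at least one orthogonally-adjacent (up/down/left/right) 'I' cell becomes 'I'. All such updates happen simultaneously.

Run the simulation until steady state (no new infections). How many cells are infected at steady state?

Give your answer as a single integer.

Answer: 18

Derivation:
Step 0 (initial): 1 infected
Step 1: +2 new -> 3 infected
Step 2: +3 new -> 6 infected
Step 3: +3 new -> 9 infected
Step 4: +4 new -> 13 infected
Step 5: +2 new -> 15 infected
Step 6: +2 new -> 17 infected
Step 7: +1 new -> 18 infected
Step 8: +0 new -> 18 infected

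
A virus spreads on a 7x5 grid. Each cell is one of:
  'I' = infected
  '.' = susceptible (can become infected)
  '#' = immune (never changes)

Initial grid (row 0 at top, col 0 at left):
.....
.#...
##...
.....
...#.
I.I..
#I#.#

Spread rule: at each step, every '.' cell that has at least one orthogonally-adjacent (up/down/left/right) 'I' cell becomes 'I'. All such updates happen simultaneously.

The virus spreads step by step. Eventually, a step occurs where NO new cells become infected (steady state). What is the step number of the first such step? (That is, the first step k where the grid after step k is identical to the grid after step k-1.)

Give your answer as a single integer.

Answer: 9

Derivation:
Step 0 (initial): 3 infected
Step 1: +4 new -> 7 infected
Step 2: +5 new -> 12 infected
Step 3: +4 new -> 16 infected
Step 4: +3 new -> 19 infected
Step 5: +3 new -> 22 infected
Step 6: +3 new -> 25 infected
Step 7: +2 new -> 27 infected
Step 8: +1 new -> 28 infected
Step 9: +0 new -> 28 infected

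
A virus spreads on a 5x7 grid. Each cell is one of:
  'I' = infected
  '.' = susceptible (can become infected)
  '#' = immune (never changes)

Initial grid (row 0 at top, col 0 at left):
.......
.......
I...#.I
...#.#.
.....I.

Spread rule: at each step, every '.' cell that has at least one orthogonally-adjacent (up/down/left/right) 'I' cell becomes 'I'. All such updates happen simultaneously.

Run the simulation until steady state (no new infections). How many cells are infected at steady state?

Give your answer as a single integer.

Answer: 32

Derivation:
Step 0 (initial): 3 infected
Step 1: +8 new -> 11 infected
Step 2: +9 new -> 20 infected
Step 3: +8 new -> 28 infected
Step 4: +3 new -> 31 infected
Step 5: +1 new -> 32 infected
Step 6: +0 new -> 32 infected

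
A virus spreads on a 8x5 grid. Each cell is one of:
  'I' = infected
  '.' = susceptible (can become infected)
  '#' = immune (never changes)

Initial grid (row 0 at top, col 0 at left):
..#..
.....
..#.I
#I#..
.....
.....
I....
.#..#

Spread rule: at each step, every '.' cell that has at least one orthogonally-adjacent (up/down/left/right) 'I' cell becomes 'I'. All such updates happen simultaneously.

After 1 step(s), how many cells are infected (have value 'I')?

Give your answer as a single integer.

Answer: 11

Derivation:
Step 0 (initial): 3 infected
Step 1: +8 new -> 11 infected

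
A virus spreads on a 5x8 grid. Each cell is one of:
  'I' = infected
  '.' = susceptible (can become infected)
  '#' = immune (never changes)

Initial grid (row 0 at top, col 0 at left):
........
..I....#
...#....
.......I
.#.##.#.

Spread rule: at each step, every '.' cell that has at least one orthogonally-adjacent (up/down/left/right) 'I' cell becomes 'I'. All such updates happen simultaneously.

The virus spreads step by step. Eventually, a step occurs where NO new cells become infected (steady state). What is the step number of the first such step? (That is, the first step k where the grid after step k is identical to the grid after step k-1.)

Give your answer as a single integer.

Step 0 (initial): 2 infected
Step 1: +7 new -> 9 infected
Step 2: +8 new -> 17 infected
Step 3: +12 new -> 29 infected
Step 4: +3 new -> 32 infected
Step 5: +2 new -> 34 infected
Step 6: +0 new -> 34 infected

Answer: 6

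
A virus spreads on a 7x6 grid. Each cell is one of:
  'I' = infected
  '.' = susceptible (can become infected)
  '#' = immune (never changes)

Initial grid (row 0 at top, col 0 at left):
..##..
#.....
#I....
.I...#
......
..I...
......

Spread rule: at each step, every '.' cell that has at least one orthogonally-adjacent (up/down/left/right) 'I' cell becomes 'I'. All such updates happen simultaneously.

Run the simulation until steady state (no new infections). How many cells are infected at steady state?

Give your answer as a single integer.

Step 0 (initial): 3 infected
Step 1: +9 new -> 12 infected
Step 2: +10 new -> 22 infected
Step 3: +8 new -> 30 infected
Step 4: +4 new -> 34 infected
Step 5: +2 new -> 36 infected
Step 6: +1 new -> 37 infected
Step 7: +0 new -> 37 infected

Answer: 37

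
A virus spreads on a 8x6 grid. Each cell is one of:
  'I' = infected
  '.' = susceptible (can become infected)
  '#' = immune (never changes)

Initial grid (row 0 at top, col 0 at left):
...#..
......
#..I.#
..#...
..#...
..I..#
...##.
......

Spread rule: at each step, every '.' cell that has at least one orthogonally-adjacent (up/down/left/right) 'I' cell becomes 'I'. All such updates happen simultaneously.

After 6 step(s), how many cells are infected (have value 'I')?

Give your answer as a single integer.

Step 0 (initial): 2 infected
Step 1: +7 new -> 9 infected
Step 2: +10 new -> 19 infected
Step 3: +11 new -> 30 infected
Step 4: +7 new -> 37 infected
Step 5: +2 new -> 39 infected
Step 6: +1 new -> 40 infected

Answer: 40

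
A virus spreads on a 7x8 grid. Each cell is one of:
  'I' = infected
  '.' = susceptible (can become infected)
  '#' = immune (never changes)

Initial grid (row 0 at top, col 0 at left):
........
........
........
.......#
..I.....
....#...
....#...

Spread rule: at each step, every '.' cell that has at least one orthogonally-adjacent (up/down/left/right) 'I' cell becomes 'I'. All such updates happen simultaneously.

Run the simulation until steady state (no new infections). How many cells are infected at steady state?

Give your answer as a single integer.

Answer: 53

Derivation:
Step 0 (initial): 1 infected
Step 1: +4 new -> 5 infected
Step 2: +8 new -> 13 infected
Step 3: +9 new -> 22 infected
Step 4: +9 new -> 31 infected
Step 5: +9 new -> 40 infected
Step 6: +6 new -> 46 infected
Step 7: +4 new -> 50 infected
Step 8: +2 new -> 52 infected
Step 9: +1 new -> 53 infected
Step 10: +0 new -> 53 infected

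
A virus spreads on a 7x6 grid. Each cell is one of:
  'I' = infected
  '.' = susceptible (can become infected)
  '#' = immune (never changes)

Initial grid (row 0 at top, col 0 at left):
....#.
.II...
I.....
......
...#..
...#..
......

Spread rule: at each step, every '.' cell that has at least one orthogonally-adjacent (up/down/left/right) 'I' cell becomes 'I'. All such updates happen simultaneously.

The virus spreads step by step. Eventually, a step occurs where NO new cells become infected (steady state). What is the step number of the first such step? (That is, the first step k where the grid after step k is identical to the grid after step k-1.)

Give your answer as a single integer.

Answer: 9

Derivation:
Step 0 (initial): 3 infected
Step 1: +7 new -> 10 infected
Step 2: +7 new -> 17 infected
Step 3: +6 new -> 23 infected
Step 4: +6 new -> 29 infected
Step 5: +4 new -> 33 infected
Step 6: +3 new -> 36 infected
Step 7: +2 new -> 38 infected
Step 8: +1 new -> 39 infected
Step 9: +0 new -> 39 infected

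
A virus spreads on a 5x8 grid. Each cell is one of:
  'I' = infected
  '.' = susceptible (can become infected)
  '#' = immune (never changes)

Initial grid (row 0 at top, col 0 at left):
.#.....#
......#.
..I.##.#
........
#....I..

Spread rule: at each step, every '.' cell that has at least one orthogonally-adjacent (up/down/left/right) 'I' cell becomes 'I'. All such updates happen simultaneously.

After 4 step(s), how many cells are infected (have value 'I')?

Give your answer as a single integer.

Answer: 30

Derivation:
Step 0 (initial): 2 infected
Step 1: +7 new -> 9 infected
Step 2: +11 new -> 20 infected
Step 3: +7 new -> 27 infected
Step 4: +3 new -> 30 infected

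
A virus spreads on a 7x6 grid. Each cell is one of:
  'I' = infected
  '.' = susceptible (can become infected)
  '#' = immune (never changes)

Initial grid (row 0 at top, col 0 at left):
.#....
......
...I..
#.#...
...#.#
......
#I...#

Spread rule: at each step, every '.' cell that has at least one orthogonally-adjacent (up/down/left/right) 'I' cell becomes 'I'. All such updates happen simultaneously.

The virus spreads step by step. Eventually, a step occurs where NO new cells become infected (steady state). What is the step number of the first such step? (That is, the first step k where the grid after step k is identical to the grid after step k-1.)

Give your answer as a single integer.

Step 0 (initial): 2 infected
Step 1: +6 new -> 8 infected
Step 2: +10 new -> 18 infected
Step 3: +12 new -> 30 infected
Step 4: +3 new -> 33 infected
Step 5: +2 new -> 35 infected
Step 6: +0 new -> 35 infected

Answer: 6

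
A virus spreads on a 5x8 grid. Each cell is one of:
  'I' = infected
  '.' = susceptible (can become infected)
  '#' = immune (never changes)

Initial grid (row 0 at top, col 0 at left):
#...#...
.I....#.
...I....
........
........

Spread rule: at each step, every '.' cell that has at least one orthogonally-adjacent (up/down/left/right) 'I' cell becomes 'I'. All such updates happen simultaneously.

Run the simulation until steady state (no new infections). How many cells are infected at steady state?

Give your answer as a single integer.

Answer: 37

Derivation:
Step 0 (initial): 2 infected
Step 1: +8 new -> 10 infected
Step 2: +9 new -> 19 infected
Step 3: +7 new -> 26 infected
Step 4: +5 new -> 31 infected
Step 5: +4 new -> 35 infected
Step 6: +2 new -> 37 infected
Step 7: +0 new -> 37 infected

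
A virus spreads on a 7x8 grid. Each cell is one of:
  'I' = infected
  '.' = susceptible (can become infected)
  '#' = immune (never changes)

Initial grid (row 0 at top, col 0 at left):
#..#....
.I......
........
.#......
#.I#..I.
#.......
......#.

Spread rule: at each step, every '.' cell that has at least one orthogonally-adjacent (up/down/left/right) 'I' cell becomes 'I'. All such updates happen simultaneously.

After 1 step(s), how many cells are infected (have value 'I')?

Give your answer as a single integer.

Answer: 14

Derivation:
Step 0 (initial): 3 infected
Step 1: +11 new -> 14 infected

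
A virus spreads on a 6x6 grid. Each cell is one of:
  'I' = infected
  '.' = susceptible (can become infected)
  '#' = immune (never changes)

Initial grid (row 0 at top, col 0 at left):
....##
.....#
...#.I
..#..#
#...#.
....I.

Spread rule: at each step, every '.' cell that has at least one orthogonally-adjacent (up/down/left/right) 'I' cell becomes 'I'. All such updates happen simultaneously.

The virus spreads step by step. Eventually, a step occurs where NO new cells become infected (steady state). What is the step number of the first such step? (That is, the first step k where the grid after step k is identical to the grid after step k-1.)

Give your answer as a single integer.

Answer: 8

Derivation:
Step 0 (initial): 2 infected
Step 1: +3 new -> 5 infected
Step 2: +5 new -> 10 infected
Step 3: +4 new -> 14 infected
Step 4: +4 new -> 18 infected
Step 5: +4 new -> 22 infected
Step 6: +4 new -> 26 infected
Step 7: +2 new -> 28 infected
Step 8: +0 new -> 28 infected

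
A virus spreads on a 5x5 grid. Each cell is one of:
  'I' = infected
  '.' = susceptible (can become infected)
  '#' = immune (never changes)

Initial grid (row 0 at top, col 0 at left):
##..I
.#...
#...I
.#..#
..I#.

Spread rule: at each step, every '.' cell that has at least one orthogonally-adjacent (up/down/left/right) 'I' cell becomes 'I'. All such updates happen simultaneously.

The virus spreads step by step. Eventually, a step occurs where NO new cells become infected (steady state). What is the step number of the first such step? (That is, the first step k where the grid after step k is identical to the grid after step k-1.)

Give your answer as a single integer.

Answer: 4

Derivation:
Step 0 (initial): 3 infected
Step 1: +5 new -> 8 infected
Step 2: +5 new -> 13 infected
Step 3: +3 new -> 16 infected
Step 4: +0 new -> 16 infected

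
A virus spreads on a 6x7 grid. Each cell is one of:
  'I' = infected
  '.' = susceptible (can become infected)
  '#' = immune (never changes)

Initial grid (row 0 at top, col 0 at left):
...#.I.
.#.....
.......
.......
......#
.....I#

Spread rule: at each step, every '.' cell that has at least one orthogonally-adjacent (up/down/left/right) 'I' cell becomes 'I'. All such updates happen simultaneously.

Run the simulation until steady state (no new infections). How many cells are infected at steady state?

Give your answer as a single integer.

Answer: 38

Derivation:
Step 0 (initial): 2 infected
Step 1: +5 new -> 7 infected
Step 2: +6 new -> 13 infected
Step 3: +7 new -> 20 infected
Step 4: +5 new -> 25 infected
Step 5: +5 new -> 30 infected
Step 6: +4 new -> 34 infected
Step 7: +3 new -> 37 infected
Step 8: +1 new -> 38 infected
Step 9: +0 new -> 38 infected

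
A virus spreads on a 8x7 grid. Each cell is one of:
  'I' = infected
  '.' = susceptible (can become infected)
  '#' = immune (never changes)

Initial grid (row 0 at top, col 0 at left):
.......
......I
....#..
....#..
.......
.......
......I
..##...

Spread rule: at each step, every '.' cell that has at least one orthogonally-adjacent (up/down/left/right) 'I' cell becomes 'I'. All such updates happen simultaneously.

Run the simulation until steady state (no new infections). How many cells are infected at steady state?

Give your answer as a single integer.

Step 0 (initial): 2 infected
Step 1: +6 new -> 8 infected
Step 2: +8 new -> 16 infected
Step 3: +7 new -> 23 infected
Step 4: +6 new -> 29 infected
Step 5: +7 new -> 36 infected
Step 6: +8 new -> 44 infected
Step 7: +6 new -> 50 infected
Step 8: +2 new -> 52 infected
Step 9: +0 new -> 52 infected

Answer: 52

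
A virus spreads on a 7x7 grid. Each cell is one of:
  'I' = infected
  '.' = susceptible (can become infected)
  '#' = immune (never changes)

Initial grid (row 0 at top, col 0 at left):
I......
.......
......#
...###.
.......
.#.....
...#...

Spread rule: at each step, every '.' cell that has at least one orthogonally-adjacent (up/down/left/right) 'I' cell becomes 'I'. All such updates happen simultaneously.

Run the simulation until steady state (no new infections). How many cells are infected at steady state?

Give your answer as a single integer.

Step 0 (initial): 1 infected
Step 1: +2 new -> 3 infected
Step 2: +3 new -> 6 infected
Step 3: +4 new -> 10 infected
Step 4: +5 new -> 15 infected
Step 5: +6 new -> 21 infected
Step 6: +5 new -> 26 infected
Step 7: +5 new -> 31 infected
Step 8: +3 new -> 34 infected
Step 9: +2 new -> 36 infected
Step 10: +3 new -> 39 infected
Step 11: +3 new -> 42 infected
Step 12: +1 new -> 43 infected
Step 13: +0 new -> 43 infected

Answer: 43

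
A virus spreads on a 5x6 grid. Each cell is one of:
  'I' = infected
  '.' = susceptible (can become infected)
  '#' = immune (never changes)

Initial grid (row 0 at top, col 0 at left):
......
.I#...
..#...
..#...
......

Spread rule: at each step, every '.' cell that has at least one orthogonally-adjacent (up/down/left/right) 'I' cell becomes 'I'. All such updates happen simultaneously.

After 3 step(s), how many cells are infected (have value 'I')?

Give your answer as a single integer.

Answer: 11

Derivation:
Step 0 (initial): 1 infected
Step 1: +3 new -> 4 infected
Step 2: +4 new -> 8 infected
Step 3: +3 new -> 11 infected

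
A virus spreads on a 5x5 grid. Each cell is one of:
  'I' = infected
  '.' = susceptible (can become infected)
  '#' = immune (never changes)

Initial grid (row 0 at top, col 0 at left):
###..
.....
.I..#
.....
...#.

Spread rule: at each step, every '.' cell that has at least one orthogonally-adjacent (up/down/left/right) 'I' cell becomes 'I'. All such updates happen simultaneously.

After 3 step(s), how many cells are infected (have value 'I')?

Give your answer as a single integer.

Step 0 (initial): 1 infected
Step 1: +4 new -> 5 infected
Step 2: +6 new -> 11 infected
Step 3: +4 new -> 15 infected

Answer: 15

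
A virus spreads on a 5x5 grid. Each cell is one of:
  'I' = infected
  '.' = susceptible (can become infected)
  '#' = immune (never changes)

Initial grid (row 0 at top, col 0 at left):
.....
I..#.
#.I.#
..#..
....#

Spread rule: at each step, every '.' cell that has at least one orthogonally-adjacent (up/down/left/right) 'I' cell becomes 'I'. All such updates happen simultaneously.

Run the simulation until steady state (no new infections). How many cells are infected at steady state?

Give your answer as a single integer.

Step 0 (initial): 2 infected
Step 1: +5 new -> 7 infected
Step 2: +4 new -> 11 infected
Step 3: +5 new -> 16 infected
Step 4: +3 new -> 19 infected
Step 5: +1 new -> 20 infected
Step 6: +0 new -> 20 infected

Answer: 20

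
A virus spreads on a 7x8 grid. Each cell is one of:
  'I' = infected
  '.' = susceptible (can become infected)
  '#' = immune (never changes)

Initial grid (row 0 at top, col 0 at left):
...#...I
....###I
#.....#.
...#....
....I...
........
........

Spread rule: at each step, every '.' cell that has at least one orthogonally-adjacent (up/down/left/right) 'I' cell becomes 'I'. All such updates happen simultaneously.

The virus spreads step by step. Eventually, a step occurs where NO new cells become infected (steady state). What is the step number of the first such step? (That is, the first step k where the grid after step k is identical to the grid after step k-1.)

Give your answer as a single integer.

Answer: 9

Derivation:
Step 0 (initial): 3 infected
Step 1: +6 new -> 9 infected
Step 2: +9 new -> 18 infected
Step 3: +11 new -> 29 infected
Step 4: +8 new -> 37 infected
Step 5: +6 new -> 43 infected
Step 6: +3 new -> 46 infected
Step 7: +2 new -> 48 infected
Step 8: +1 new -> 49 infected
Step 9: +0 new -> 49 infected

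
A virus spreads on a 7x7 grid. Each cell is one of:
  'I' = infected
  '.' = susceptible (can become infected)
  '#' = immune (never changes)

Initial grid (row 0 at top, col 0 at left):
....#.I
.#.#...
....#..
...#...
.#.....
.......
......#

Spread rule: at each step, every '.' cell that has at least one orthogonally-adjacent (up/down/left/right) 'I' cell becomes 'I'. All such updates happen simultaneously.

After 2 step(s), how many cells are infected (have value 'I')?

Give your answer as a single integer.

Step 0 (initial): 1 infected
Step 1: +2 new -> 3 infected
Step 2: +2 new -> 5 infected

Answer: 5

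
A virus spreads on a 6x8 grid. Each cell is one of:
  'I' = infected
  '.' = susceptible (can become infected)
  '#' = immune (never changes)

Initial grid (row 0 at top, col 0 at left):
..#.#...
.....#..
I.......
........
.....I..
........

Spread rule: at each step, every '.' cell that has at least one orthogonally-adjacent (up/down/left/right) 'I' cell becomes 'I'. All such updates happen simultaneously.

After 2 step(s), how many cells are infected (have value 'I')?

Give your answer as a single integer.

Step 0 (initial): 2 infected
Step 1: +7 new -> 9 infected
Step 2: +12 new -> 21 infected

Answer: 21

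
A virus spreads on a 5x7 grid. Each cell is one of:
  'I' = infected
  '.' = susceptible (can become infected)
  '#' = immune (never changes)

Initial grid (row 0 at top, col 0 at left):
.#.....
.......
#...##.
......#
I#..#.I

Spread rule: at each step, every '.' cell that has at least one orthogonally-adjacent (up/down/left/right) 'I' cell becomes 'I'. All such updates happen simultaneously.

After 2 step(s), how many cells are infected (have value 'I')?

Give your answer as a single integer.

Step 0 (initial): 2 infected
Step 1: +2 new -> 4 infected
Step 2: +2 new -> 6 infected

Answer: 6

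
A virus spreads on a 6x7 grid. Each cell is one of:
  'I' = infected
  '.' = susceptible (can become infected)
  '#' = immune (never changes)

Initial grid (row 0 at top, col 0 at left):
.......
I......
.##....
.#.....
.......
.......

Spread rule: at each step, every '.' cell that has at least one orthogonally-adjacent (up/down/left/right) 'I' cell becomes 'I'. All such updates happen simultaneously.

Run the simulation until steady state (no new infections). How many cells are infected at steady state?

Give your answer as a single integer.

Answer: 39

Derivation:
Step 0 (initial): 1 infected
Step 1: +3 new -> 4 infected
Step 2: +3 new -> 7 infected
Step 3: +3 new -> 10 infected
Step 4: +5 new -> 15 infected
Step 5: +6 new -> 21 infected
Step 6: +7 new -> 28 infected
Step 7: +5 new -> 33 infected
Step 8: +3 new -> 36 infected
Step 9: +2 new -> 38 infected
Step 10: +1 new -> 39 infected
Step 11: +0 new -> 39 infected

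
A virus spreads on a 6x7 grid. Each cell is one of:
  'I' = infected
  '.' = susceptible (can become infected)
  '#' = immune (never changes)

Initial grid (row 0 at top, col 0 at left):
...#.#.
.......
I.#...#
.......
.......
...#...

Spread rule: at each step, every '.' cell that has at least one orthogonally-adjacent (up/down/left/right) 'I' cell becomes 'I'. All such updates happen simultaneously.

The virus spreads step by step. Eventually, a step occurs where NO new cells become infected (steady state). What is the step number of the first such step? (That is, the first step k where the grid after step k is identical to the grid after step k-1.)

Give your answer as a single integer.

Answer: 10

Derivation:
Step 0 (initial): 1 infected
Step 1: +3 new -> 4 infected
Step 2: +4 new -> 8 infected
Step 3: +5 new -> 13 infected
Step 4: +5 new -> 18 infected
Step 5: +5 new -> 23 infected
Step 6: +5 new -> 28 infected
Step 7: +5 new -> 33 infected
Step 8: +3 new -> 36 infected
Step 9: +1 new -> 37 infected
Step 10: +0 new -> 37 infected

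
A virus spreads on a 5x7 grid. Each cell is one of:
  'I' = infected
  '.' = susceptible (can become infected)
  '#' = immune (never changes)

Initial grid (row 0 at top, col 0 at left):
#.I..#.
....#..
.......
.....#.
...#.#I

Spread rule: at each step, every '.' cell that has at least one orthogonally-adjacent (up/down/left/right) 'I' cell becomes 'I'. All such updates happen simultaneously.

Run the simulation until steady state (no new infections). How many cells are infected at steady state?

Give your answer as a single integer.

Step 0 (initial): 2 infected
Step 1: +4 new -> 6 infected
Step 2: +5 new -> 11 infected
Step 3: +6 new -> 17 infected
Step 4: +7 new -> 24 infected
Step 5: +3 new -> 27 infected
Step 6: +2 new -> 29 infected
Step 7: +0 new -> 29 infected

Answer: 29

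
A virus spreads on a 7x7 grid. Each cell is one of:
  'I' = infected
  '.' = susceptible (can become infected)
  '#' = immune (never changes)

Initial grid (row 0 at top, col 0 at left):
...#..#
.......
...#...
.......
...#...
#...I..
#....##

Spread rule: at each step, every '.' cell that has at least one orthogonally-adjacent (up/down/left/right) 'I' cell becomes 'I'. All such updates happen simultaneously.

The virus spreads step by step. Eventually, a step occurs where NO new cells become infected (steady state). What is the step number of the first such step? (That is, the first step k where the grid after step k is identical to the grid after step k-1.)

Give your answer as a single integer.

Step 0 (initial): 1 infected
Step 1: +4 new -> 5 infected
Step 2: +5 new -> 10 infected
Step 3: +7 new -> 17 infected
Step 4: +6 new -> 23 infected
Step 5: +7 new -> 30 infected
Step 6: +5 new -> 35 infected
Step 7: +3 new -> 38 infected
Step 8: +2 new -> 40 infected
Step 9: +1 new -> 41 infected
Step 10: +0 new -> 41 infected

Answer: 10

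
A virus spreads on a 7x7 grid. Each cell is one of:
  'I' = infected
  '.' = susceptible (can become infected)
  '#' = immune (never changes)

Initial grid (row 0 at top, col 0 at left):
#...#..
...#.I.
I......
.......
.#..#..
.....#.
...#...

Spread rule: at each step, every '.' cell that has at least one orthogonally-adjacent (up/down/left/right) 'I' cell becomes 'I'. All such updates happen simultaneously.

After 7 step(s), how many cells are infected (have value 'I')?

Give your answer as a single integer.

Step 0 (initial): 2 infected
Step 1: +7 new -> 9 infected
Step 2: +8 new -> 17 infected
Step 3: +8 new -> 25 infected
Step 4: +6 new -> 31 infected
Step 5: +5 new -> 36 infected
Step 6: +3 new -> 39 infected
Step 7: +2 new -> 41 infected

Answer: 41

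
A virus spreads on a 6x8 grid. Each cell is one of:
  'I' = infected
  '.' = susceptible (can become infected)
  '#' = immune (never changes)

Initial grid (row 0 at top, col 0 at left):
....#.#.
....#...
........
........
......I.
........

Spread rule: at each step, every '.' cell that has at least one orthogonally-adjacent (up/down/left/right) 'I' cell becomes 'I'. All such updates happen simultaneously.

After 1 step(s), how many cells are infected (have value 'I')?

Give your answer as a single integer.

Step 0 (initial): 1 infected
Step 1: +4 new -> 5 infected

Answer: 5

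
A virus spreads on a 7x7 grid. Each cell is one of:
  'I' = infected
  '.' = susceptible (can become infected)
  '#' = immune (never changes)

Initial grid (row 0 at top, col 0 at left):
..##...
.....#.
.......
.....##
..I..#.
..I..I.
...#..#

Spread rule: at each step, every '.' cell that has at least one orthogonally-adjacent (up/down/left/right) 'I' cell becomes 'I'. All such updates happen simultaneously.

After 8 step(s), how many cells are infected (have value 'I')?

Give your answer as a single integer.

Step 0 (initial): 3 infected
Step 1: +9 new -> 12 infected
Step 2: +9 new -> 21 infected
Step 3: +6 new -> 27 infected
Step 4: +4 new -> 31 infected
Step 5: +4 new -> 35 infected
Step 6: +3 new -> 38 infected
Step 7: +2 new -> 40 infected
Step 8: +1 new -> 41 infected

Answer: 41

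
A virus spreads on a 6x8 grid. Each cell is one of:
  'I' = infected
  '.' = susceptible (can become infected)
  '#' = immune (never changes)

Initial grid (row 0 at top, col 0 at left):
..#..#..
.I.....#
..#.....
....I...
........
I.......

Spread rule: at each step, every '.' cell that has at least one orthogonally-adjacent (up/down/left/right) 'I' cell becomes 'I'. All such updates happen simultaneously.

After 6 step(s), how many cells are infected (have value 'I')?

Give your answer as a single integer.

Step 0 (initial): 3 infected
Step 1: +10 new -> 13 infected
Step 2: +15 new -> 28 infected
Step 3: +9 new -> 37 infected
Step 4: +4 new -> 41 infected
Step 5: +2 new -> 43 infected
Step 6: +1 new -> 44 infected

Answer: 44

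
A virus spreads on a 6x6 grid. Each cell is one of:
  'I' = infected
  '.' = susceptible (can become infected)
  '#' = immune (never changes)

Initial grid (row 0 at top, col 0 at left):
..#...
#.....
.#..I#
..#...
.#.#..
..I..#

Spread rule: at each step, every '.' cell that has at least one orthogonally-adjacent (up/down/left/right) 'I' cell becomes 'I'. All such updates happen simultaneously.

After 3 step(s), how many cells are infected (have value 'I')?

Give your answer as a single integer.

Step 0 (initial): 2 infected
Step 1: +6 new -> 8 infected
Step 2: +9 new -> 17 infected
Step 3: +5 new -> 22 infected

Answer: 22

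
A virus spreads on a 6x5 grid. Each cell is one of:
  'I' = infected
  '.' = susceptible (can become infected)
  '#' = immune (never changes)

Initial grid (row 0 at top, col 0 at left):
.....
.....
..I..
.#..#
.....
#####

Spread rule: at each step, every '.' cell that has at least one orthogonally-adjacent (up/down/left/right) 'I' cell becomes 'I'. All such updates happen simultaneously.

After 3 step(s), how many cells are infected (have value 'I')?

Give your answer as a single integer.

Step 0 (initial): 1 infected
Step 1: +4 new -> 5 infected
Step 2: +7 new -> 12 infected
Step 3: +7 new -> 19 infected

Answer: 19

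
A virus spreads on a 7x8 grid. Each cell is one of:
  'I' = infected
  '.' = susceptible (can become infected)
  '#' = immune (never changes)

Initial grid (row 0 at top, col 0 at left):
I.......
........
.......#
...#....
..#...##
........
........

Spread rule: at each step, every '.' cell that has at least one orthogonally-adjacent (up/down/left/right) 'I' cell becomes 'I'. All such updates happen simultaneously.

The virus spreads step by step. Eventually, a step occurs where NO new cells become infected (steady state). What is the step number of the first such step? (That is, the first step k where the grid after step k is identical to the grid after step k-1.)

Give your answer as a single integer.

Answer: 14

Derivation:
Step 0 (initial): 1 infected
Step 1: +2 new -> 3 infected
Step 2: +3 new -> 6 infected
Step 3: +4 new -> 10 infected
Step 4: +5 new -> 15 infected
Step 5: +6 new -> 21 infected
Step 6: +5 new -> 26 infected
Step 7: +6 new -> 32 infected
Step 8: +6 new -> 38 infected
Step 9: +5 new -> 43 infected
Step 10: +3 new -> 46 infected
Step 11: +2 new -> 48 infected
Step 12: +2 new -> 50 infected
Step 13: +1 new -> 51 infected
Step 14: +0 new -> 51 infected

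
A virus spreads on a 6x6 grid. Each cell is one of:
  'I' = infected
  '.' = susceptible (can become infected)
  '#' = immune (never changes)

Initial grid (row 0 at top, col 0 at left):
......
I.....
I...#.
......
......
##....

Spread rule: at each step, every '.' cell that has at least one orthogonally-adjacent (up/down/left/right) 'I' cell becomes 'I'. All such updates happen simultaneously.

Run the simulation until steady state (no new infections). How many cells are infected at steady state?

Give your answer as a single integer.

Answer: 33

Derivation:
Step 0 (initial): 2 infected
Step 1: +4 new -> 6 infected
Step 2: +5 new -> 11 infected
Step 3: +5 new -> 16 infected
Step 4: +4 new -> 20 infected
Step 5: +5 new -> 25 infected
Step 6: +5 new -> 30 infected
Step 7: +2 new -> 32 infected
Step 8: +1 new -> 33 infected
Step 9: +0 new -> 33 infected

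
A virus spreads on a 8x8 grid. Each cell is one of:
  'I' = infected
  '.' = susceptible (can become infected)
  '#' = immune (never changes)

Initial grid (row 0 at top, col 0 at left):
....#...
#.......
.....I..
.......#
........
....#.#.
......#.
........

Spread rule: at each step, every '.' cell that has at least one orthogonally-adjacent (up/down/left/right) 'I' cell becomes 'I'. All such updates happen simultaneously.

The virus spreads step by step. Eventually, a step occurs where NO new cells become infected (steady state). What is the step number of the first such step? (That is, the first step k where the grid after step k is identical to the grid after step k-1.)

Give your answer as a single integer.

Step 0 (initial): 1 infected
Step 1: +4 new -> 5 infected
Step 2: +8 new -> 13 infected
Step 3: +8 new -> 21 infected
Step 4: +8 new -> 29 infected
Step 5: +9 new -> 38 infected
Step 6: +8 new -> 46 infected
Step 7: +6 new -> 52 infected
Step 8: +3 new -> 55 infected
Step 9: +2 new -> 57 infected
Step 10: +1 new -> 58 infected
Step 11: +0 new -> 58 infected

Answer: 11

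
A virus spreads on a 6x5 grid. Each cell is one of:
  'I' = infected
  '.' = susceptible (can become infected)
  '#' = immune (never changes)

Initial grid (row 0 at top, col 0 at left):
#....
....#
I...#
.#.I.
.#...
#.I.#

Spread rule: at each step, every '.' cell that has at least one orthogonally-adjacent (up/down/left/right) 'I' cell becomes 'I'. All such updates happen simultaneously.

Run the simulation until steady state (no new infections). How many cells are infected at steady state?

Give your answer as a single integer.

Step 0 (initial): 3 infected
Step 1: +10 new -> 13 infected
Step 2: +5 new -> 18 infected
Step 3: +3 new -> 21 infected
Step 4: +2 new -> 23 infected
Step 5: +0 new -> 23 infected

Answer: 23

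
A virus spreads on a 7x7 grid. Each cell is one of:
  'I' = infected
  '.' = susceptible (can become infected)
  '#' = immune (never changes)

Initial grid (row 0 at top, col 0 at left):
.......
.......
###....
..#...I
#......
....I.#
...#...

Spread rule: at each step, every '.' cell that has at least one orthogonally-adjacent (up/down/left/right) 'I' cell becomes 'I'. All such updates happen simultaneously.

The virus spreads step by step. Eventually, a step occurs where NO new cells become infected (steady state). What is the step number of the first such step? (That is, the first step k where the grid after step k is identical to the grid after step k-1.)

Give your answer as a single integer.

Step 0 (initial): 2 infected
Step 1: +7 new -> 9 infected
Step 2: +7 new -> 16 infected
Step 3: +8 new -> 24 infected
Step 4: +6 new -> 30 infected
Step 5: +4 new -> 34 infected
Step 6: +3 new -> 37 infected
Step 7: +2 new -> 39 infected
Step 8: +2 new -> 41 infected
Step 9: +1 new -> 42 infected
Step 10: +0 new -> 42 infected

Answer: 10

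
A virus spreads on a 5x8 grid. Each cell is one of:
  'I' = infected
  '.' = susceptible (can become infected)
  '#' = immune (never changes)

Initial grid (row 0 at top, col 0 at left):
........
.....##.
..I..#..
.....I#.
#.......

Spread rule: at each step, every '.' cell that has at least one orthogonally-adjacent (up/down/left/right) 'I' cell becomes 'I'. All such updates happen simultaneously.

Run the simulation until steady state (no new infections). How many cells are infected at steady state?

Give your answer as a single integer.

Answer: 35

Derivation:
Step 0 (initial): 2 infected
Step 1: +6 new -> 8 infected
Step 2: +10 new -> 18 infected
Step 3: +8 new -> 26 infected
Step 4: +3 new -> 29 infected
Step 5: +2 new -> 31 infected
Step 6: +3 new -> 34 infected
Step 7: +1 new -> 35 infected
Step 8: +0 new -> 35 infected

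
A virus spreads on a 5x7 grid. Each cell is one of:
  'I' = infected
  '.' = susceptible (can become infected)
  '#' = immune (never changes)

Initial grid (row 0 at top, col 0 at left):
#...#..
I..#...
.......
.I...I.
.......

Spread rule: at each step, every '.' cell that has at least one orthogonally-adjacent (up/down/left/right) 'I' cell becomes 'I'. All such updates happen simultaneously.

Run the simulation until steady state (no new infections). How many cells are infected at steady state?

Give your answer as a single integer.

Step 0 (initial): 3 infected
Step 1: +10 new -> 13 infected
Step 2: +11 new -> 24 infected
Step 3: +6 new -> 30 infected
Step 4: +2 new -> 32 infected
Step 5: +0 new -> 32 infected

Answer: 32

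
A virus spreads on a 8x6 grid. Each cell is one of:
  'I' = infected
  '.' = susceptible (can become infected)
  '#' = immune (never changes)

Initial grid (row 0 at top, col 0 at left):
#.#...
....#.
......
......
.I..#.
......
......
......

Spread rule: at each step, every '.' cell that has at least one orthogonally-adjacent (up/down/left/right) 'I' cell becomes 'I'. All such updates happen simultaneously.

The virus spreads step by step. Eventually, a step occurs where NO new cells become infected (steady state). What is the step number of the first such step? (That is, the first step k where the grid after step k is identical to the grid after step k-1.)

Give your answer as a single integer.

Step 0 (initial): 1 infected
Step 1: +4 new -> 5 infected
Step 2: +7 new -> 12 infected
Step 3: +8 new -> 20 infected
Step 4: +9 new -> 29 infected
Step 5: +6 new -> 35 infected
Step 6: +5 new -> 40 infected
Step 7: +3 new -> 43 infected
Step 8: +1 new -> 44 infected
Step 9: +0 new -> 44 infected

Answer: 9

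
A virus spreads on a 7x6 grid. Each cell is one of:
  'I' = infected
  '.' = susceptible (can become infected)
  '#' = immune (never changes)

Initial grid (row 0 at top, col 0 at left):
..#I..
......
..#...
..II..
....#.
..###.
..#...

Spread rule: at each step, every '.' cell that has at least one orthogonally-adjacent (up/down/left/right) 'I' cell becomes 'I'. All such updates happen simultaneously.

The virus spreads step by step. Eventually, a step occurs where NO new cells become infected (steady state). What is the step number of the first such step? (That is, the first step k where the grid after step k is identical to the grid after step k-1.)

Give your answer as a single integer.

Answer: 8

Derivation:
Step 0 (initial): 3 infected
Step 1: +7 new -> 10 infected
Step 2: +8 new -> 18 infected
Step 3: +7 new -> 25 infected
Step 4: +5 new -> 30 infected
Step 5: +3 new -> 33 infected
Step 6: +1 new -> 34 infected
Step 7: +1 new -> 35 infected
Step 8: +0 new -> 35 infected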